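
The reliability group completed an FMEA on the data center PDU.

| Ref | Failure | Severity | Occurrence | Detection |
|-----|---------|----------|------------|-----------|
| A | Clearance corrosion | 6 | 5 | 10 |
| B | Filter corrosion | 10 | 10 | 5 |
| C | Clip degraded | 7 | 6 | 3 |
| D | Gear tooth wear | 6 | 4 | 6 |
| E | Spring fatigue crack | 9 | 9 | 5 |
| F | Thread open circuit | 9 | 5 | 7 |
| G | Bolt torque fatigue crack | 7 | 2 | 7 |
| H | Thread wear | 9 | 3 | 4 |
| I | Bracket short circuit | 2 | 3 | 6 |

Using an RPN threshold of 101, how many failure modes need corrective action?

RPN = Severity × Occurrence × Detection:
  A: 6 × 5 × 10 = 300
  B: 10 × 10 × 5 = 500
  C: 7 × 6 × 3 = 126
  D: 6 × 4 × 6 = 144
  E: 9 × 9 × 5 = 405
  F: 9 × 5 × 7 = 315
  G: 7 × 2 × 7 = 98
  H: 9 × 3 × 4 = 108
  I: 2 × 3 × 6 = 36
Modes with RPN ≥ 101: A (300), B (500), C (126), D (144), E (405), F (315), H (108) → 7.

7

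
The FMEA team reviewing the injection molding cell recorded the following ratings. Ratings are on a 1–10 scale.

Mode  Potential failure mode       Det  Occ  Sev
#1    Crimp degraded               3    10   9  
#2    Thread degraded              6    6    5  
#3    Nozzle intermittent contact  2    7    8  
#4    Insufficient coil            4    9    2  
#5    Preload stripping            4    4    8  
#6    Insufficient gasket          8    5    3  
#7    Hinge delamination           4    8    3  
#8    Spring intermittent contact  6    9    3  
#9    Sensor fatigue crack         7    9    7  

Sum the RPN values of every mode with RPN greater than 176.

891

RPN = Severity × Occurrence × Detection:
  #1: 9 × 10 × 3 = 270
  #2: 5 × 6 × 6 = 180
  #3: 8 × 7 × 2 = 112
  #4: 2 × 9 × 4 = 72
  #5: 8 × 4 × 4 = 128
  #6: 3 × 5 × 8 = 120
  #7: 3 × 8 × 4 = 96
  #8: 3 × 9 × 6 = 162
  #9: 7 × 9 × 7 = 441
RPN > 176: #1 (270), #2 (180), #9 (441).
Sum: 270 + 180 + 441 = 891.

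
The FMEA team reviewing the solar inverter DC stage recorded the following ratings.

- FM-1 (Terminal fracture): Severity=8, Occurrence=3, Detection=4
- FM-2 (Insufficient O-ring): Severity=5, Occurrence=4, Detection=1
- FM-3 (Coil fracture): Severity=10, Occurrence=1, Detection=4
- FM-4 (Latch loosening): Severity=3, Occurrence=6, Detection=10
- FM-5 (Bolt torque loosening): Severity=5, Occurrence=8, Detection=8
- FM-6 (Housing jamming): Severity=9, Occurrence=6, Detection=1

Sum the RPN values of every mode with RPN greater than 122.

RPN = Severity × Occurrence × Detection:
  FM-1: 8 × 3 × 4 = 96
  FM-2: 5 × 4 × 1 = 20
  FM-3: 10 × 1 × 4 = 40
  FM-4: 3 × 6 × 10 = 180
  FM-5: 5 × 8 × 8 = 320
  FM-6: 9 × 6 × 1 = 54
RPN > 122: FM-4 (180), FM-5 (320).
Sum: 180 + 320 = 500.

500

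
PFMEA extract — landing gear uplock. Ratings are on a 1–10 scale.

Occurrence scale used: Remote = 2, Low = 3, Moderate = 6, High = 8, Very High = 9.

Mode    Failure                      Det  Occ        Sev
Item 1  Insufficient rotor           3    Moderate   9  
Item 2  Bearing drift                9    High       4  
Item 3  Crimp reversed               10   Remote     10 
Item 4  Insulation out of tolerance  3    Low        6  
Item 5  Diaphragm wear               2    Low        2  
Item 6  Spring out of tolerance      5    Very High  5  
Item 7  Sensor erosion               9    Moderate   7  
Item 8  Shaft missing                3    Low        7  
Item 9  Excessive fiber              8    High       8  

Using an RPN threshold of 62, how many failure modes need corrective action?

RPN = Severity × Occurrence × Detection:
  Item 1: 9 × 6 × 3 = 162
  Item 2: 4 × 8 × 9 = 288
  Item 3: 10 × 2 × 10 = 200
  Item 4: 6 × 3 × 3 = 54
  Item 5: 2 × 3 × 2 = 12
  Item 6: 5 × 9 × 5 = 225
  Item 7: 7 × 6 × 9 = 378
  Item 8: 7 × 3 × 3 = 63
  Item 9: 8 × 8 × 8 = 512
Modes with RPN ≥ 62: Item 1 (162), Item 2 (288), Item 3 (200), Item 6 (225), Item 7 (378), Item 8 (63), Item 9 (512) → 7.

7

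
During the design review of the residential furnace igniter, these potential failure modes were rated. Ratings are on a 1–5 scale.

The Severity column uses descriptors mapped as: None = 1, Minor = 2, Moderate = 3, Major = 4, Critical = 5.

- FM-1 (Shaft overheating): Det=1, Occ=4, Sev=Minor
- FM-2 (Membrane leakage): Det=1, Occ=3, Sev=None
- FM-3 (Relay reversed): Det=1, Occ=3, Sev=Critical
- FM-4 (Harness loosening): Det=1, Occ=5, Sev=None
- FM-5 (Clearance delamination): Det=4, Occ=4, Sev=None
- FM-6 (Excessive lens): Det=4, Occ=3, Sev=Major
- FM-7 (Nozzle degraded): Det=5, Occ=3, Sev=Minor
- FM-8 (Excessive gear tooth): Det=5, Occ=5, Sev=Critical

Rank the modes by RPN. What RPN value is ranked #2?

RPN = Severity × Occurrence × Detection:
  FM-1: 2 × 4 × 1 = 8
  FM-2: 1 × 3 × 1 = 3
  FM-3: 5 × 3 × 1 = 15
  FM-4: 1 × 5 × 1 = 5
  FM-5: 1 × 4 × 4 = 16
  FM-6: 4 × 3 × 4 = 48
  FM-7: 2 × 3 × 5 = 30
  FM-8: 5 × 5 × 5 = 125
Sorted descending: 125, 48, 30, 16, 15, 8, 5, 3.
The second-highest RPN is 48 (FM-6).

48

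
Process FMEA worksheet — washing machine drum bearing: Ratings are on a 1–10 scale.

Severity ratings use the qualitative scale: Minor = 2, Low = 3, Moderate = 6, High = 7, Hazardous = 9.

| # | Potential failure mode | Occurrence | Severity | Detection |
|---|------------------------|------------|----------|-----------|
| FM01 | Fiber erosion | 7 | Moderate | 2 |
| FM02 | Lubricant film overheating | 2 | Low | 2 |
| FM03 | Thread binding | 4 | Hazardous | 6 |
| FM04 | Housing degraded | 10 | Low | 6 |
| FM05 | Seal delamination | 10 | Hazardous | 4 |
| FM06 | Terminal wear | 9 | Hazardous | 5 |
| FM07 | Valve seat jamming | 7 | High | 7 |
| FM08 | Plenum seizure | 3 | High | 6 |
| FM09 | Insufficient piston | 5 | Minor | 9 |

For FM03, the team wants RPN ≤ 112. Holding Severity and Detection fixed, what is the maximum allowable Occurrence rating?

2

FM03: S=9, O=4, D=6 → current RPN = 216.
Fixed product = 54. Need 54 × O ≤ 112, so O ≤ 112/54 = 2.07.
Maximum integer Occurrence rating = 2 (gives RPN 108; O=3 would give 162 > 112).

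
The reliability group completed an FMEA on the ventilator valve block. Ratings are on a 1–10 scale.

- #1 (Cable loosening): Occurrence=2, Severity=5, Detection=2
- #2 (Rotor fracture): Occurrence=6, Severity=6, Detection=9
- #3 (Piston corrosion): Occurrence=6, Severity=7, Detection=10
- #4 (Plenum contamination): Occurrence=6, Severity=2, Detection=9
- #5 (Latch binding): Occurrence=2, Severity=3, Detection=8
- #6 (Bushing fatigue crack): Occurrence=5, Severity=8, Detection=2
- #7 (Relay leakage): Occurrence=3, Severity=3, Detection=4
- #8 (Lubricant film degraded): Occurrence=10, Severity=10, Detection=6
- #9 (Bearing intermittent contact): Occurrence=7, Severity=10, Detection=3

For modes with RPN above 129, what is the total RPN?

1554

RPN = Severity × Occurrence × Detection:
  #1: 5 × 2 × 2 = 20
  #2: 6 × 6 × 9 = 324
  #3: 7 × 6 × 10 = 420
  #4: 2 × 6 × 9 = 108
  #5: 3 × 2 × 8 = 48
  #6: 8 × 5 × 2 = 80
  #7: 3 × 3 × 4 = 36
  #8: 10 × 10 × 6 = 600
  #9: 10 × 7 × 3 = 210
RPN > 129: #2 (324), #3 (420), #8 (600), #9 (210).
Sum: 324 + 420 + 600 + 210 = 1554.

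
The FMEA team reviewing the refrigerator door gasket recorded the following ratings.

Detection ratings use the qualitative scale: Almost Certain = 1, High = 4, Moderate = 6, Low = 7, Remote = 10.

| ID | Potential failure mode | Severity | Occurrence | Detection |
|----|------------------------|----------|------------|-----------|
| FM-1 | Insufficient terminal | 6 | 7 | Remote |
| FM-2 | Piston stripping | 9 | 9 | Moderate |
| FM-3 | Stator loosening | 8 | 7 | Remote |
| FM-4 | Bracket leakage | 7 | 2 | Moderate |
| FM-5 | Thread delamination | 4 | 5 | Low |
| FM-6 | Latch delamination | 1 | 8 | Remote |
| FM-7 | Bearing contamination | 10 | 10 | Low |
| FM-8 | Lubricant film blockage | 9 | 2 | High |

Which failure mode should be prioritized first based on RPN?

FM-7

RPN = Severity × Occurrence × Detection:
  FM-1: 6 × 7 × 10 = 420
  FM-2: 9 × 9 × 6 = 486
  FM-3: 8 × 7 × 10 = 560
  FM-4: 7 × 2 × 6 = 84
  FM-5: 4 × 5 × 7 = 140
  FM-6: 1 × 8 × 10 = 80
  FM-7: 10 × 10 × 7 = 700
  FM-8: 9 × 2 × 4 = 72
Highest RPN is 700 → FM-7.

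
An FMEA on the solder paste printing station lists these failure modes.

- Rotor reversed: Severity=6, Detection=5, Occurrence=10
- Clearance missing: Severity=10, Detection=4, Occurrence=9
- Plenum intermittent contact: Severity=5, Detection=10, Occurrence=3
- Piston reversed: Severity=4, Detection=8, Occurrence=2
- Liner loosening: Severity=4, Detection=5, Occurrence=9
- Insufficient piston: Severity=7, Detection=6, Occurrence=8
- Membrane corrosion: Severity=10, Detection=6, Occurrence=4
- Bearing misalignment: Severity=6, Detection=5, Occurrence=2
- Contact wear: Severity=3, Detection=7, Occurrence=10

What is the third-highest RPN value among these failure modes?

300

RPN = Severity × Occurrence × Detection:
  Rotor reversed: 6 × 10 × 5 = 300
  Clearance missing: 10 × 9 × 4 = 360
  Plenum intermittent contact: 5 × 3 × 10 = 150
  Piston reversed: 4 × 2 × 8 = 64
  Liner loosening: 4 × 9 × 5 = 180
  Insufficient piston: 7 × 8 × 6 = 336
  Membrane corrosion: 10 × 4 × 6 = 240
  Bearing misalignment: 6 × 2 × 5 = 60
  Contact wear: 3 × 10 × 7 = 210
Sorted descending: 360, 336, 300, 240, 210, 180, 150, 64, 60.
The third-highest RPN is 300 (Rotor reversed).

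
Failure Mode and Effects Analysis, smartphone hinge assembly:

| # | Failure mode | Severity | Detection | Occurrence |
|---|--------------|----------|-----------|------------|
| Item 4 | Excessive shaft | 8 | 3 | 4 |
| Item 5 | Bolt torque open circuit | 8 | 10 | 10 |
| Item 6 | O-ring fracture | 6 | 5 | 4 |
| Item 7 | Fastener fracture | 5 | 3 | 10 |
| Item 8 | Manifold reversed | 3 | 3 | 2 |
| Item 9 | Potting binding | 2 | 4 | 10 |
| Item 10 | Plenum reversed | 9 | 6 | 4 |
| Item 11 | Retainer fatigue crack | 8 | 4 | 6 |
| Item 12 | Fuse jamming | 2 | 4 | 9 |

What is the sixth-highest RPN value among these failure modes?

96

RPN = Severity × Occurrence × Detection:
  Item 4: 8 × 4 × 3 = 96
  Item 5: 8 × 10 × 10 = 800
  Item 6: 6 × 4 × 5 = 120
  Item 7: 5 × 10 × 3 = 150
  Item 8: 3 × 2 × 3 = 18
  Item 9: 2 × 10 × 4 = 80
  Item 10: 9 × 4 × 6 = 216
  Item 11: 8 × 6 × 4 = 192
  Item 12: 2 × 9 × 4 = 72
Sorted descending: 800, 216, 192, 150, 120, 96, 80, 72, 18.
The sixth-highest RPN is 96 (Item 4).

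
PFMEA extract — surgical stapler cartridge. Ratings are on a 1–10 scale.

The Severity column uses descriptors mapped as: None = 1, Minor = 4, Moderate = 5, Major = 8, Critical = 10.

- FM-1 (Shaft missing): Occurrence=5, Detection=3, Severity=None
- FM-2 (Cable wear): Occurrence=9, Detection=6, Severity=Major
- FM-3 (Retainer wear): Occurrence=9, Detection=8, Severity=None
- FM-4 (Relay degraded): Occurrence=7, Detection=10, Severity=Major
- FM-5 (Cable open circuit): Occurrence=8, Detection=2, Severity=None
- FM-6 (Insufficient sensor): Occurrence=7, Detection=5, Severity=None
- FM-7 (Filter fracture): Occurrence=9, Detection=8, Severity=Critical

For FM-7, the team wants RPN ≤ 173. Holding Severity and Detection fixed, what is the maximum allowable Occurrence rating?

FM-7: S=10, O=9, D=8 → current RPN = 720.
Fixed product = 80. Need 80 × O ≤ 173, so O ≤ 173/80 = 2.16.
Maximum integer Occurrence rating = 2 (gives RPN 160; O=3 would give 240 > 173).

2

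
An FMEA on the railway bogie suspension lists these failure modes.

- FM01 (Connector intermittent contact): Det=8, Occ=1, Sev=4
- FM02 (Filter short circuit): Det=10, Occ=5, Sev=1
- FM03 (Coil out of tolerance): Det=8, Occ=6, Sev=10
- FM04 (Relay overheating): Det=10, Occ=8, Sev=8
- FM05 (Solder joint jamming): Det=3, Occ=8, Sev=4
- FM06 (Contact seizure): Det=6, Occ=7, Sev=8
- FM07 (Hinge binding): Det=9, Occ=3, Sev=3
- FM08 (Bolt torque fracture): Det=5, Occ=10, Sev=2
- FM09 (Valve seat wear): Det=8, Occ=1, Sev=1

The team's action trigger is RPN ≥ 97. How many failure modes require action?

RPN = Severity × Occurrence × Detection:
  FM01: 4 × 1 × 8 = 32
  FM02: 1 × 5 × 10 = 50
  FM03: 10 × 6 × 8 = 480
  FM04: 8 × 8 × 10 = 640
  FM05: 4 × 8 × 3 = 96
  FM06: 8 × 7 × 6 = 336
  FM07: 3 × 3 × 9 = 81
  FM08: 2 × 10 × 5 = 100
  FM09: 1 × 1 × 8 = 8
Modes with RPN ≥ 97: FM03 (480), FM04 (640), FM06 (336), FM08 (100) → 4.

4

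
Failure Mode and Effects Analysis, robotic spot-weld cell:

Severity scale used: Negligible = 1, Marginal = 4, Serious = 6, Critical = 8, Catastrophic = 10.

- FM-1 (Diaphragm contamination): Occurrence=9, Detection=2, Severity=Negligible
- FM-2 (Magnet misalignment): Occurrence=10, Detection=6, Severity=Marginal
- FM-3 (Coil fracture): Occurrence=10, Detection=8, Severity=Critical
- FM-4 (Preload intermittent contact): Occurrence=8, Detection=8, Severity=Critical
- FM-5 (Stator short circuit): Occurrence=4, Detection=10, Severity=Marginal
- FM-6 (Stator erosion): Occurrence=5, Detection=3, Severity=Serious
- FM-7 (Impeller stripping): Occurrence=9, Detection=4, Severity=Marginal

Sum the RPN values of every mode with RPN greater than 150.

1552

RPN = Severity × Occurrence × Detection:
  FM-1: 1 × 9 × 2 = 18
  FM-2: 4 × 10 × 6 = 240
  FM-3: 8 × 10 × 8 = 640
  FM-4: 8 × 8 × 8 = 512
  FM-5: 4 × 4 × 10 = 160
  FM-6: 6 × 5 × 3 = 90
  FM-7: 4 × 9 × 4 = 144
RPN > 150: FM-2 (240), FM-3 (640), FM-4 (512), FM-5 (160).
Sum: 240 + 640 + 512 + 160 = 1552.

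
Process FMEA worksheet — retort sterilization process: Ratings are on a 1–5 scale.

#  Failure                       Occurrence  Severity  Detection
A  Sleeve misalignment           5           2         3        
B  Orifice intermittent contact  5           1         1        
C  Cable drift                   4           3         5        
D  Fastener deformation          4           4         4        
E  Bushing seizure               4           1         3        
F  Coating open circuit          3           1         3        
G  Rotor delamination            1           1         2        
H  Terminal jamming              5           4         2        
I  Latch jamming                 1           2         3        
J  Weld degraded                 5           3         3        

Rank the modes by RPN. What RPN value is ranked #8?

RPN = Severity × Occurrence × Detection:
  A: 2 × 5 × 3 = 30
  B: 1 × 5 × 1 = 5
  C: 3 × 4 × 5 = 60
  D: 4 × 4 × 4 = 64
  E: 1 × 4 × 3 = 12
  F: 1 × 3 × 3 = 9
  G: 1 × 1 × 2 = 2
  H: 4 × 5 × 2 = 40
  I: 2 × 1 × 3 = 6
  J: 3 × 5 × 3 = 45
Sorted descending: 64, 60, 45, 40, 30, 12, 9, 6, 5, 2.
The eighth-highest RPN is 6 (I).

6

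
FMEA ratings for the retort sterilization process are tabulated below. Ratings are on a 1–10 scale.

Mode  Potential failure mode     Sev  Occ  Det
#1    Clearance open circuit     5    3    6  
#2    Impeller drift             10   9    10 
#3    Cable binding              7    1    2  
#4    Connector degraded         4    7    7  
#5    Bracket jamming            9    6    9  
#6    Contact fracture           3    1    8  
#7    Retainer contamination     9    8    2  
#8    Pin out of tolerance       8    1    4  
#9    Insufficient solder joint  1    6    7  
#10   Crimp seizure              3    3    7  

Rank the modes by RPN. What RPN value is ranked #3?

196

RPN = Severity × Occurrence × Detection:
  #1: 5 × 3 × 6 = 90
  #2: 10 × 9 × 10 = 900
  #3: 7 × 1 × 2 = 14
  #4: 4 × 7 × 7 = 196
  #5: 9 × 6 × 9 = 486
  #6: 3 × 1 × 8 = 24
  #7: 9 × 8 × 2 = 144
  #8: 8 × 1 × 4 = 32
  #9: 1 × 6 × 7 = 42
  #10: 3 × 3 × 7 = 63
Sorted descending: 900, 486, 196, 144, 90, 63, 42, 32, 24, 14.
The third-highest RPN is 196 (#4).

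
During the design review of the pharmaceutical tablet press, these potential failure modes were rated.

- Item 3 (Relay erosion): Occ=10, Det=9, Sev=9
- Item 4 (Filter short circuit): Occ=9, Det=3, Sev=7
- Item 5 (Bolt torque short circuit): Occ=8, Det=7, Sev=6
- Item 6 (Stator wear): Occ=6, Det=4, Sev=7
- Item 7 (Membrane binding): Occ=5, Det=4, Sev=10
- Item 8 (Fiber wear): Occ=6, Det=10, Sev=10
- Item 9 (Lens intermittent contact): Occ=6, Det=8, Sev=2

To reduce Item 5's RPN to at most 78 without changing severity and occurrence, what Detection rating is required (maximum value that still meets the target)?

Item 5: S=6, O=8, D=7 → current RPN = 336.
Fixed product = 48. Need 48 × D ≤ 78, so D ≤ 78/48 = 1.62.
Maximum integer Detection rating = 1 (gives RPN 48; D=2 would give 96 > 78).

1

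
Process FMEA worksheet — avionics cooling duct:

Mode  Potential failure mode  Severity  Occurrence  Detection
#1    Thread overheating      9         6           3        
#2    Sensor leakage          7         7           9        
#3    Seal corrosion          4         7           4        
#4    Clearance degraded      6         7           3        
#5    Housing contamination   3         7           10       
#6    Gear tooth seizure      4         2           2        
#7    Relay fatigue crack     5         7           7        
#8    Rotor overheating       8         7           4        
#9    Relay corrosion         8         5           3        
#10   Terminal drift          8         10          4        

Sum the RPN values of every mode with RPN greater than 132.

RPN = Severity × Occurrence × Detection:
  #1: 9 × 6 × 3 = 162
  #2: 7 × 7 × 9 = 441
  #3: 4 × 7 × 4 = 112
  #4: 6 × 7 × 3 = 126
  #5: 3 × 7 × 10 = 210
  #6: 4 × 2 × 2 = 16
  #7: 5 × 7 × 7 = 245
  #8: 8 × 7 × 4 = 224
  #9: 8 × 5 × 3 = 120
  #10: 8 × 10 × 4 = 320
RPN > 132: #1 (162), #2 (441), #5 (210), #7 (245), #8 (224), #10 (320).
Sum: 162 + 441 + 210 + 245 + 224 + 320 = 1602.

1602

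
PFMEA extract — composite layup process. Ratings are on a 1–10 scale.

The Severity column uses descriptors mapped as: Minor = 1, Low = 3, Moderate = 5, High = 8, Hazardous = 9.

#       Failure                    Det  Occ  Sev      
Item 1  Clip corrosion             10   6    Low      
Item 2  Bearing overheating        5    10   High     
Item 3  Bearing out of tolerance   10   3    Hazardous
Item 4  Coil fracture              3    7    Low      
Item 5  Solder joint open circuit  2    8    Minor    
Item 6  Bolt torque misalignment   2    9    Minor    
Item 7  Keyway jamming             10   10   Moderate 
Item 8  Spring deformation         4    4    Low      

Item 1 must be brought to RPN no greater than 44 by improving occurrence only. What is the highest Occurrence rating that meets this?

Item 1: S=3, O=6, D=10 → current RPN = 180.
Fixed product = 30. Need 30 × O ≤ 44, so O ≤ 44/30 = 1.47.
Maximum integer Occurrence rating = 1 (gives RPN 30; O=2 would give 60 > 44).

1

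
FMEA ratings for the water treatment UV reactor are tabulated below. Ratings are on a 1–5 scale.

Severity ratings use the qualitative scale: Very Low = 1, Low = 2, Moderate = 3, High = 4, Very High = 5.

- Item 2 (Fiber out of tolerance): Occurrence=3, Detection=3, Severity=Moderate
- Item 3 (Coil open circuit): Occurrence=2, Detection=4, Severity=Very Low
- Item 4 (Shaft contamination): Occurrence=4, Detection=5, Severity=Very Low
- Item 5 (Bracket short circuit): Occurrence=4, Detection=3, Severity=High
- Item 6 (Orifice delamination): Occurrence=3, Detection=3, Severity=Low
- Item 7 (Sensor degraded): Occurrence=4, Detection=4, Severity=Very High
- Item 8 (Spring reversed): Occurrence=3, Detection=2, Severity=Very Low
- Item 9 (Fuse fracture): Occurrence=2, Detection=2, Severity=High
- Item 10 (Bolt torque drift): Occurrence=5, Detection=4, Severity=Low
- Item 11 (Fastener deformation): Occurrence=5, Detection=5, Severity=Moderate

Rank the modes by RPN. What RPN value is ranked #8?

16

RPN = Severity × Occurrence × Detection:
  Item 2: 3 × 3 × 3 = 27
  Item 3: 1 × 2 × 4 = 8
  Item 4: 1 × 4 × 5 = 20
  Item 5: 4 × 4 × 3 = 48
  Item 6: 2 × 3 × 3 = 18
  Item 7: 5 × 4 × 4 = 80
  Item 8: 1 × 3 × 2 = 6
  Item 9: 4 × 2 × 2 = 16
  Item 10: 2 × 5 × 4 = 40
  Item 11: 3 × 5 × 5 = 75
Sorted descending: 80, 75, 48, 40, 27, 20, 18, 16, 8, 6.
The eighth-highest RPN is 16 (Item 9).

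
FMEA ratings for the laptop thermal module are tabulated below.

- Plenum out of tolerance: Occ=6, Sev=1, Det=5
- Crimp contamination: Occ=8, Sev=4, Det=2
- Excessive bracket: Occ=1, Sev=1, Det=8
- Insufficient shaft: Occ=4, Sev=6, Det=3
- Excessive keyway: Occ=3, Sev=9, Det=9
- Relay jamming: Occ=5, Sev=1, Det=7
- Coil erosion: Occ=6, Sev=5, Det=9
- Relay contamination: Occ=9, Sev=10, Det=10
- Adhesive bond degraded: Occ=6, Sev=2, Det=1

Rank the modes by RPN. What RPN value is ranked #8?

12

RPN = Severity × Occurrence × Detection:
  Plenum out of tolerance: 1 × 6 × 5 = 30
  Crimp contamination: 4 × 8 × 2 = 64
  Excessive bracket: 1 × 1 × 8 = 8
  Insufficient shaft: 6 × 4 × 3 = 72
  Excessive keyway: 9 × 3 × 9 = 243
  Relay jamming: 1 × 5 × 7 = 35
  Coil erosion: 5 × 6 × 9 = 270
  Relay contamination: 10 × 9 × 10 = 900
  Adhesive bond degraded: 2 × 6 × 1 = 12
Sorted descending: 900, 270, 243, 72, 64, 35, 30, 12, 8.
The eighth-highest RPN is 12 (Adhesive bond degraded).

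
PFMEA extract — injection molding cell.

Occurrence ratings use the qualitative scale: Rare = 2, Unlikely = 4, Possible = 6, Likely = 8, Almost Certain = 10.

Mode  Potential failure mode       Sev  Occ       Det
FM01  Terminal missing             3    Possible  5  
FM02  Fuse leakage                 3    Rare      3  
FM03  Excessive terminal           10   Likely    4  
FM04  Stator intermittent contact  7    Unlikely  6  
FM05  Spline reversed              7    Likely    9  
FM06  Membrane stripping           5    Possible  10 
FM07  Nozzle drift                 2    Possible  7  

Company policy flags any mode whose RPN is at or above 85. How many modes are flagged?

5

RPN = Severity × Occurrence × Detection:
  FM01: 3 × 6 × 5 = 90
  FM02: 3 × 2 × 3 = 18
  FM03: 10 × 8 × 4 = 320
  FM04: 7 × 4 × 6 = 168
  FM05: 7 × 8 × 9 = 504
  FM06: 5 × 6 × 10 = 300
  FM07: 2 × 6 × 7 = 84
Modes with RPN ≥ 85: FM01 (90), FM03 (320), FM04 (168), FM05 (504), FM06 (300) → 5.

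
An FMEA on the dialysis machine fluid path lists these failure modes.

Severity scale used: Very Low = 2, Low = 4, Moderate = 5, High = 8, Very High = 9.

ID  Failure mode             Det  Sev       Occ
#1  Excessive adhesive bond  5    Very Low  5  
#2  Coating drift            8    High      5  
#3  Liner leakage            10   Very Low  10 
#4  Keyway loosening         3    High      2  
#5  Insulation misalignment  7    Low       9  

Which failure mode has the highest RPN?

RPN = Severity × Occurrence × Detection:
  #1: 2 × 5 × 5 = 50
  #2: 8 × 5 × 8 = 320
  #3: 2 × 10 × 10 = 200
  #4: 8 × 2 × 3 = 48
  #5: 4 × 9 × 7 = 252
Highest RPN is 320 → #2.

#2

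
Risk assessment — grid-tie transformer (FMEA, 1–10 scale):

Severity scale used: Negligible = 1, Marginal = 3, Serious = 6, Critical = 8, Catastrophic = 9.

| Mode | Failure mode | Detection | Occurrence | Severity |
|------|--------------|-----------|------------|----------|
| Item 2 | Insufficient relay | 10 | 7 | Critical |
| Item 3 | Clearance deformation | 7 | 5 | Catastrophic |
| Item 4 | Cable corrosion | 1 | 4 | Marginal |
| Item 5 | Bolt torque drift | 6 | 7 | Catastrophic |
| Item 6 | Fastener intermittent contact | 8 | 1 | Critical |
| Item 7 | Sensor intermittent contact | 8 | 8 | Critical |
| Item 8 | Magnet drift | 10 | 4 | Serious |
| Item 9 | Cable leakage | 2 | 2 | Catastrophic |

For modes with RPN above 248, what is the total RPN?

RPN = Severity × Occurrence × Detection:
  Item 2: 8 × 7 × 10 = 560
  Item 3: 9 × 5 × 7 = 315
  Item 4: 3 × 4 × 1 = 12
  Item 5: 9 × 7 × 6 = 378
  Item 6: 8 × 1 × 8 = 64
  Item 7: 8 × 8 × 8 = 512
  Item 8: 6 × 4 × 10 = 240
  Item 9: 9 × 2 × 2 = 36
RPN > 248: Item 2 (560), Item 3 (315), Item 5 (378), Item 7 (512).
Sum: 560 + 315 + 378 + 512 = 1765.

1765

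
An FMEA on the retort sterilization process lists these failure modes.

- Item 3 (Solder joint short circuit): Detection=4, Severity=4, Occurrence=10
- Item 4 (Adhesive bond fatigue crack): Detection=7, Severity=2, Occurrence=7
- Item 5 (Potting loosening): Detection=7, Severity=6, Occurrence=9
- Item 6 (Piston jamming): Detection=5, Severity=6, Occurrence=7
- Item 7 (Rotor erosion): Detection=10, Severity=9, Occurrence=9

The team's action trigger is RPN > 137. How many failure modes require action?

RPN = Severity × Occurrence × Detection:
  Item 3: 4 × 10 × 4 = 160
  Item 4: 2 × 7 × 7 = 98
  Item 5: 6 × 9 × 7 = 378
  Item 6: 6 × 7 × 5 = 210
  Item 7: 9 × 9 × 10 = 810
Modes with RPN > 137: Item 3 (160), Item 5 (378), Item 6 (210), Item 7 (810) → 4.

4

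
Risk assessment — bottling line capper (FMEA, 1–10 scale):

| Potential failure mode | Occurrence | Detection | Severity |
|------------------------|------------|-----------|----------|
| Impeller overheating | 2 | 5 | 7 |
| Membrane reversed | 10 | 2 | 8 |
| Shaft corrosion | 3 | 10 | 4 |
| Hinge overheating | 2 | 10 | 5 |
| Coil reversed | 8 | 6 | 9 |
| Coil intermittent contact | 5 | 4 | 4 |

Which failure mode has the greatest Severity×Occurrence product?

Criticality = Severity × Occurrence:
  Impeller overheating: 7 × 2 = 14
  Membrane reversed: 8 × 10 = 80
  Shaft corrosion: 4 × 3 = 12
  Hinge overheating: 5 × 2 = 10
  Coil reversed: 9 × 8 = 72
  Coil intermittent contact: 4 × 5 = 20
Highest criticality is 80 → Membrane reversed.

Membrane reversed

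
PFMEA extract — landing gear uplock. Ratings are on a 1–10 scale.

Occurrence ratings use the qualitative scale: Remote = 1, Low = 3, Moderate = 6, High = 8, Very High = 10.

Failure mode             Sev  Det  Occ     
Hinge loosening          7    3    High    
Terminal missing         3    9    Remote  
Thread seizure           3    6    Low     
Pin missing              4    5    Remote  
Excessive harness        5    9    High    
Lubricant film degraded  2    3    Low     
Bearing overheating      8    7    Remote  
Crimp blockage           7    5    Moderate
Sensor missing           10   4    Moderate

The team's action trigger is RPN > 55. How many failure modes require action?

5

RPN = Severity × Occurrence × Detection:
  Hinge loosening: 7 × 8 × 3 = 168
  Terminal missing: 3 × 1 × 9 = 27
  Thread seizure: 3 × 3 × 6 = 54
  Pin missing: 4 × 1 × 5 = 20
  Excessive harness: 5 × 8 × 9 = 360
  Lubricant film degraded: 2 × 3 × 3 = 18
  Bearing overheating: 8 × 1 × 7 = 56
  Crimp blockage: 7 × 6 × 5 = 210
  Sensor missing: 10 × 6 × 4 = 240
Modes with RPN > 55: Hinge loosening (168), Excessive harness (360), Bearing overheating (56), Crimp blockage (210), Sensor missing (240) → 5.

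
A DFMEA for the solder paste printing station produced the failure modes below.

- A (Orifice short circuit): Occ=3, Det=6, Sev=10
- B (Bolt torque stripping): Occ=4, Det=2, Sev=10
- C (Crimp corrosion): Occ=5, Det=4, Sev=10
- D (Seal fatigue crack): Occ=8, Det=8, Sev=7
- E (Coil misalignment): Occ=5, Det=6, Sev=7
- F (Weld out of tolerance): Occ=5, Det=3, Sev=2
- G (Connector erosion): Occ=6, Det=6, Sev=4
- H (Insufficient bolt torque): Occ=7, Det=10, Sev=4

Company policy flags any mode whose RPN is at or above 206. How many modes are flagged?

3

RPN = Severity × Occurrence × Detection:
  A: 10 × 3 × 6 = 180
  B: 10 × 4 × 2 = 80
  C: 10 × 5 × 4 = 200
  D: 7 × 8 × 8 = 448
  E: 7 × 5 × 6 = 210
  F: 2 × 5 × 3 = 30
  G: 4 × 6 × 6 = 144
  H: 4 × 7 × 10 = 280
Modes with RPN ≥ 206: D (448), E (210), H (280) → 3.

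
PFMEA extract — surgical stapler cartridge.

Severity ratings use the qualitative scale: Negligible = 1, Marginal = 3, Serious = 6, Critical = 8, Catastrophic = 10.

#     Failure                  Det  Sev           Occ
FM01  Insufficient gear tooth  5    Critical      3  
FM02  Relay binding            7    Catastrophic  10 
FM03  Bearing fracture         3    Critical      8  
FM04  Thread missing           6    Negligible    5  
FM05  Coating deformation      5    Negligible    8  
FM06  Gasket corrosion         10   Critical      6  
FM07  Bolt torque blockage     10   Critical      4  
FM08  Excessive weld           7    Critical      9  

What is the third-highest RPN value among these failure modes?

RPN = Severity × Occurrence × Detection:
  FM01: 8 × 3 × 5 = 120
  FM02: 10 × 10 × 7 = 700
  FM03: 8 × 8 × 3 = 192
  FM04: 1 × 5 × 6 = 30
  FM05: 1 × 8 × 5 = 40
  FM06: 8 × 6 × 10 = 480
  FM07: 8 × 4 × 10 = 320
  FM08: 8 × 9 × 7 = 504
Sorted descending: 700, 504, 480, 320, 192, 120, 40, 30.
The third-highest RPN is 480 (FM06).

480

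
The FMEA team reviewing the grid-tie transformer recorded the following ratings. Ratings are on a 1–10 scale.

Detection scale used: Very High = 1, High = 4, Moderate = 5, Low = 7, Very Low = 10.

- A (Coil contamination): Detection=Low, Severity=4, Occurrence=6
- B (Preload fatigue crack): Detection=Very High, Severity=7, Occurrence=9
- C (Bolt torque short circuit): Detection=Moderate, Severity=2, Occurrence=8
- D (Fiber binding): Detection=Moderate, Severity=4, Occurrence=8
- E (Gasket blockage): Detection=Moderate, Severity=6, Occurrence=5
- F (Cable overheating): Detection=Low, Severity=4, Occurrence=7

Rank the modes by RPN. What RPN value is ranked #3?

160

RPN = Severity × Occurrence × Detection:
  A: 4 × 6 × 7 = 168
  B: 7 × 9 × 1 = 63
  C: 2 × 8 × 5 = 80
  D: 4 × 8 × 5 = 160
  E: 6 × 5 × 5 = 150
  F: 4 × 7 × 7 = 196
Sorted descending: 196, 168, 160, 150, 80, 63.
The third-highest RPN is 160 (D).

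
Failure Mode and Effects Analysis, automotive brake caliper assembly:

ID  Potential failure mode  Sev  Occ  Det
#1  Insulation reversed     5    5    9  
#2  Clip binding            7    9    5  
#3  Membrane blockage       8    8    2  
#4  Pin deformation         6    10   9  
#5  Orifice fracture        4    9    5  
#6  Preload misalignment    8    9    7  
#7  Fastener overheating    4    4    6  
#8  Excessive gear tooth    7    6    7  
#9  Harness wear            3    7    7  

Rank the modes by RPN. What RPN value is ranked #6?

180

RPN = Severity × Occurrence × Detection:
  #1: 5 × 5 × 9 = 225
  #2: 7 × 9 × 5 = 315
  #3: 8 × 8 × 2 = 128
  #4: 6 × 10 × 9 = 540
  #5: 4 × 9 × 5 = 180
  #6: 8 × 9 × 7 = 504
  #7: 4 × 4 × 6 = 96
  #8: 7 × 6 × 7 = 294
  #9: 3 × 7 × 7 = 147
Sorted descending: 540, 504, 315, 294, 225, 180, 147, 128, 96.
The sixth-highest RPN is 180 (#5).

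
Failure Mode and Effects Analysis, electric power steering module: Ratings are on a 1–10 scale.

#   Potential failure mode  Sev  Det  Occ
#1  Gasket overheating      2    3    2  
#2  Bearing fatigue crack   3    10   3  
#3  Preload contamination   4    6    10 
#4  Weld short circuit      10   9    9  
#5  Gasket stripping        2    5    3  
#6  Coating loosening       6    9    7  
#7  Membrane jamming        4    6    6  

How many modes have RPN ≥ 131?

RPN = Severity × Occurrence × Detection:
  #1: 2 × 2 × 3 = 12
  #2: 3 × 3 × 10 = 90
  #3: 4 × 10 × 6 = 240
  #4: 10 × 9 × 9 = 810
  #5: 2 × 3 × 5 = 30
  #6: 6 × 7 × 9 = 378
  #7: 4 × 6 × 6 = 144
Modes with RPN ≥ 131: #3 (240), #4 (810), #6 (378), #7 (144) → 4.

4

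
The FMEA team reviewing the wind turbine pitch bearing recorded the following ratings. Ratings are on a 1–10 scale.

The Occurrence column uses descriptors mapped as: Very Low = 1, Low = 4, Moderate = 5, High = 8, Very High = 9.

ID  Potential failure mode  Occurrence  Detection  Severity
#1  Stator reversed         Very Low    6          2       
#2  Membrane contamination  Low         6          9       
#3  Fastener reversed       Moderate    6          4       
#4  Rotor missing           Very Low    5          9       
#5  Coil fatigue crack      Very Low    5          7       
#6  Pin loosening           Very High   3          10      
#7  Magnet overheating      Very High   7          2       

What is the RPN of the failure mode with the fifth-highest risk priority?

45

RPN = Severity × Occurrence × Detection:
  #1: 2 × 1 × 6 = 12
  #2: 9 × 4 × 6 = 216
  #3: 4 × 5 × 6 = 120
  #4: 9 × 1 × 5 = 45
  #5: 7 × 1 × 5 = 35
  #6: 10 × 9 × 3 = 270
  #7: 2 × 9 × 7 = 126
Sorted descending: 270, 216, 126, 120, 45, 35, 12.
The fifth-highest RPN is 45 (#4).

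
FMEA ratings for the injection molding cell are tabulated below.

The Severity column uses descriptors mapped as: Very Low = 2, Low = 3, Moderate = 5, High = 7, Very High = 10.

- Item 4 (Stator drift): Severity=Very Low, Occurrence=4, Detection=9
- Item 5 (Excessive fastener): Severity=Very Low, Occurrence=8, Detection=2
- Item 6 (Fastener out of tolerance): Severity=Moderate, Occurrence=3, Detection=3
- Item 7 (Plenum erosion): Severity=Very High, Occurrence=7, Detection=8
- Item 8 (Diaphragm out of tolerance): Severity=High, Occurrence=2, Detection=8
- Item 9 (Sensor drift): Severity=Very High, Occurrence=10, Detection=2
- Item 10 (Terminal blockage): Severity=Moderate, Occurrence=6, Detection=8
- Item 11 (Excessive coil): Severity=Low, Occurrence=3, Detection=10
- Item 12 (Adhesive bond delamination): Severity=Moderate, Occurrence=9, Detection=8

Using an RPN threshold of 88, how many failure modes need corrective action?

RPN = Severity × Occurrence × Detection:
  Item 4: 2 × 4 × 9 = 72
  Item 5: 2 × 8 × 2 = 32
  Item 6: 5 × 3 × 3 = 45
  Item 7: 10 × 7 × 8 = 560
  Item 8: 7 × 2 × 8 = 112
  Item 9: 10 × 10 × 2 = 200
  Item 10: 5 × 6 × 8 = 240
  Item 11: 3 × 3 × 10 = 90
  Item 12: 5 × 9 × 8 = 360
Modes with RPN ≥ 88: Item 7 (560), Item 8 (112), Item 9 (200), Item 10 (240), Item 11 (90), Item 12 (360) → 6.

6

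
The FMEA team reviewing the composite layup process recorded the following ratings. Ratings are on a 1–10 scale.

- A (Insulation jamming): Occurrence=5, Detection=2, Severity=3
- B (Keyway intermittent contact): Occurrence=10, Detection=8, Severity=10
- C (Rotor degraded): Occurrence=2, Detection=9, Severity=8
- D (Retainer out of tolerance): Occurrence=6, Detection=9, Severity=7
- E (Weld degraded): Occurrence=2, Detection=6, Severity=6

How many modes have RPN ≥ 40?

4

RPN = Severity × Occurrence × Detection:
  A: 3 × 5 × 2 = 30
  B: 10 × 10 × 8 = 800
  C: 8 × 2 × 9 = 144
  D: 7 × 6 × 9 = 378
  E: 6 × 2 × 6 = 72
Modes with RPN ≥ 40: B (800), C (144), D (378), E (72) → 4.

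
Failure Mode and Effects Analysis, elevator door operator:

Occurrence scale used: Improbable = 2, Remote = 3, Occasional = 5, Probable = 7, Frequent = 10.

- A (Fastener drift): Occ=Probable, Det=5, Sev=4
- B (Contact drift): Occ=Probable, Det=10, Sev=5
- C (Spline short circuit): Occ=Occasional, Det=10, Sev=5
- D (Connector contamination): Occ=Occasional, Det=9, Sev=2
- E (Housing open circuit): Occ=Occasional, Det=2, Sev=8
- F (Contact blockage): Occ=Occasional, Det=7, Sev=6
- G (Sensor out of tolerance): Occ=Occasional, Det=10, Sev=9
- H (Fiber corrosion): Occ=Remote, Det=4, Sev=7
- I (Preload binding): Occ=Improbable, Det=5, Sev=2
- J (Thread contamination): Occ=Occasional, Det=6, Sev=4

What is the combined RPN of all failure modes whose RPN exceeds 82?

RPN = Severity × Occurrence × Detection:
  A: 4 × 7 × 5 = 140
  B: 5 × 7 × 10 = 350
  C: 5 × 5 × 10 = 250
  D: 2 × 5 × 9 = 90
  E: 8 × 5 × 2 = 80
  F: 6 × 5 × 7 = 210
  G: 9 × 5 × 10 = 450
  H: 7 × 3 × 4 = 84
  I: 2 × 2 × 5 = 20
  J: 4 × 5 × 6 = 120
RPN > 82: A (140), B (350), C (250), D (90), F (210), G (450), H (84), J (120).
Sum: 140 + 350 + 250 + 90 + 210 + 450 + 84 + 120 = 1694.

1694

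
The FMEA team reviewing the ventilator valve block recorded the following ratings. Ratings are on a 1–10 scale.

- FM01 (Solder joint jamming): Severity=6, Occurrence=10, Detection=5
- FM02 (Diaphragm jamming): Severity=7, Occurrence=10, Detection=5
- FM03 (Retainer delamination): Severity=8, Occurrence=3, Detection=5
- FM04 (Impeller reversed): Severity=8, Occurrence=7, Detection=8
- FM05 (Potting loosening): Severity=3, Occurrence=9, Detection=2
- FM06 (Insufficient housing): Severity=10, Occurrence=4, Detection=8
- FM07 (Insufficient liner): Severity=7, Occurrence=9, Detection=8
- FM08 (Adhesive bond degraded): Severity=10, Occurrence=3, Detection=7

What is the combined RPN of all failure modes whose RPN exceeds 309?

1622

RPN = Severity × Occurrence × Detection:
  FM01: 6 × 10 × 5 = 300
  FM02: 7 × 10 × 5 = 350
  FM03: 8 × 3 × 5 = 120
  FM04: 8 × 7 × 8 = 448
  FM05: 3 × 9 × 2 = 54
  FM06: 10 × 4 × 8 = 320
  FM07: 7 × 9 × 8 = 504
  FM08: 10 × 3 × 7 = 210
RPN > 309: FM02 (350), FM04 (448), FM06 (320), FM07 (504).
Sum: 350 + 448 + 320 + 504 = 1622.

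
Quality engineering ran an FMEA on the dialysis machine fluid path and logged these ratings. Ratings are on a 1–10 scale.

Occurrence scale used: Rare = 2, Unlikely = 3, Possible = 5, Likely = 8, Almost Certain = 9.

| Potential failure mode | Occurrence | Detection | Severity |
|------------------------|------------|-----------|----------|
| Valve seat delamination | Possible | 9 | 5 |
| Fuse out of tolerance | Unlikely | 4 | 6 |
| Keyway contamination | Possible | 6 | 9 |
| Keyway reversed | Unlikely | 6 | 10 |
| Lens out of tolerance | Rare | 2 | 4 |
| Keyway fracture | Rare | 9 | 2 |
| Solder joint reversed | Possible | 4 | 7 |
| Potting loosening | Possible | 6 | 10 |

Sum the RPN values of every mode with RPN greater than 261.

RPN = Severity × Occurrence × Detection:
  Valve seat delamination: 5 × 5 × 9 = 225
  Fuse out of tolerance: 6 × 3 × 4 = 72
  Keyway contamination: 9 × 5 × 6 = 270
  Keyway reversed: 10 × 3 × 6 = 180
  Lens out of tolerance: 4 × 2 × 2 = 16
  Keyway fracture: 2 × 2 × 9 = 36
  Solder joint reversed: 7 × 5 × 4 = 140
  Potting loosening: 10 × 5 × 6 = 300
RPN > 261: Keyway contamination (270), Potting loosening (300).
Sum: 270 + 300 = 570.

570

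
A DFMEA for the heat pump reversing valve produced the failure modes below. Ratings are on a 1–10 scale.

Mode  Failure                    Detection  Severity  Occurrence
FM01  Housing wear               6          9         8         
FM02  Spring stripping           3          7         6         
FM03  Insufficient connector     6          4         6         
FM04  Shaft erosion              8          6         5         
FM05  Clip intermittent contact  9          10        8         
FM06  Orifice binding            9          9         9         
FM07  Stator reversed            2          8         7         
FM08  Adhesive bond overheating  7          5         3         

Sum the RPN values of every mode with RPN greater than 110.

RPN = Severity × Occurrence × Detection:
  FM01: 9 × 8 × 6 = 432
  FM02: 7 × 6 × 3 = 126
  FM03: 4 × 6 × 6 = 144
  FM04: 6 × 5 × 8 = 240
  FM05: 10 × 8 × 9 = 720
  FM06: 9 × 9 × 9 = 729
  FM07: 8 × 7 × 2 = 112
  FM08: 5 × 3 × 7 = 105
RPN > 110: FM01 (432), FM02 (126), FM03 (144), FM04 (240), FM05 (720), FM06 (729), FM07 (112).
Sum: 432 + 126 + 144 + 240 + 720 + 729 + 112 = 2503.

2503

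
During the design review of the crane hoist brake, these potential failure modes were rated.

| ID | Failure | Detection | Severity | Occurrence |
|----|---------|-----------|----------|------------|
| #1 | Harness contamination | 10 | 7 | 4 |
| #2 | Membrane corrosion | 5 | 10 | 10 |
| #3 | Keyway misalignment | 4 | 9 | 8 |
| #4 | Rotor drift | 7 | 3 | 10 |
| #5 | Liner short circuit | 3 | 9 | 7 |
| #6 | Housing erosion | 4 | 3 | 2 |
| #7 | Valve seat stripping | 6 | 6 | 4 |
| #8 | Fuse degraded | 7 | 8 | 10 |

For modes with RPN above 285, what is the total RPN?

1348

RPN = Severity × Occurrence × Detection:
  #1: 7 × 4 × 10 = 280
  #2: 10 × 10 × 5 = 500
  #3: 9 × 8 × 4 = 288
  #4: 3 × 10 × 7 = 210
  #5: 9 × 7 × 3 = 189
  #6: 3 × 2 × 4 = 24
  #7: 6 × 4 × 6 = 144
  #8: 8 × 10 × 7 = 560
RPN > 285: #2 (500), #3 (288), #8 (560).
Sum: 500 + 288 + 560 = 1348.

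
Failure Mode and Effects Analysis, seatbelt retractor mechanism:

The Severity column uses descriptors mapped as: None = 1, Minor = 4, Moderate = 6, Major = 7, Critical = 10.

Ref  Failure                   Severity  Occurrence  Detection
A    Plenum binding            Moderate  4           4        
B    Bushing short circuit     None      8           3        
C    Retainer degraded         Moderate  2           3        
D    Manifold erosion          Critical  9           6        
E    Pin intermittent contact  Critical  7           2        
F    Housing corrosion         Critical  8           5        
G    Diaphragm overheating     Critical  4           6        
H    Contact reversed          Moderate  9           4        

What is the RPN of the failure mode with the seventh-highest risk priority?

RPN = Severity × Occurrence × Detection:
  A: 6 × 4 × 4 = 96
  B: 1 × 8 × 3 = 24
  C: 6 × 2 × 3 = 36
  D: 10 × 9 × 6 = 540
  E: 10 × 7 × 2 = 140
  F: 10 × 8 × 5 = 400
  G: 10 × 4 × 6 = 240
  H: 6 × 9 × 4 = 216
Sorted descending: 540, 400, 240, 216, 140, 96, 36, 24.
The seventh-highest RPN is 36 (C).

36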